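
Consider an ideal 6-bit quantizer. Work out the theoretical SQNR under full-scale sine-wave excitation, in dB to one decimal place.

37.9 dB

SNR ≈ 6.02·N + 1.76 dB = 6.02·6 + 1.76 = 37.88 dB.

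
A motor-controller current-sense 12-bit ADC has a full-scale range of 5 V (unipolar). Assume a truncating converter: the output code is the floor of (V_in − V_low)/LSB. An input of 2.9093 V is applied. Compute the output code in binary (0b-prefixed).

LSB = 5 V / 4096 = 1.221 mV.
(2.9093 − 0) / 0.0012207 = 2383.299 LSBs.
So the output code is 2383.
In binary (0b-prefixed): 0b100101001111.

code 0b100101001111 (decimal 2383)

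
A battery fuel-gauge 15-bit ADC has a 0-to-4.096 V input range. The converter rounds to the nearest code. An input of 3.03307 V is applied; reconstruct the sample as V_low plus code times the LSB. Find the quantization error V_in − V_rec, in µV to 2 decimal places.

-55.00 µV

LSB = 4.096/2^15 = 125.00 µV.
Scaled input = 24264.5600 LSBs, so code = 24265.
Reconstructed: 3.033125 V.
V_in − V_rec = -5.5e-05 V = -55.00 µV.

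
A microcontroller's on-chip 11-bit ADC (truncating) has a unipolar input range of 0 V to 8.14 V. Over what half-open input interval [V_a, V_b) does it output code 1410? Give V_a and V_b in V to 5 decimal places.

LSB = 8.14/2^11 = 3.975 mV.
V_a = V_low + 1410·LSB = 5.6042 V; V_b = V_low + 1411·LSB = 5.60817 V.

[5.60420 V, 5.60817 V)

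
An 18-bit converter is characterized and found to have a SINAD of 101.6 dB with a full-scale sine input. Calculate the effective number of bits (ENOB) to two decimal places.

ENOB = (SINAD − 1.76) / 6.02 = (101.6 − 1.76)/6.02 = 16.585.

16.58 bits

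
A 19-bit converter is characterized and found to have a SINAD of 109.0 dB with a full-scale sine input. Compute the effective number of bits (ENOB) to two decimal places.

17.81 bits

ENOB = (SINAD − 1.76) / 6.02 = (109.0 − 1.76)/6.02 = 17.814.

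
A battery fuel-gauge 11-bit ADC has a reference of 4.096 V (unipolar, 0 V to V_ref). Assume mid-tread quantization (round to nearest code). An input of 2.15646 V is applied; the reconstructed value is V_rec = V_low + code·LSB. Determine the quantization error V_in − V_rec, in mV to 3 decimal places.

0.460 mV

One LSB is 4.096 V / 2048 = 2.000 mV.
Scaled input = 1078.2300 LSBs, so code = 1078.
Reconstructed: 2.156 V.
Error = 2.15646 − 2.156 = 0.00046 V = 0.460 mV.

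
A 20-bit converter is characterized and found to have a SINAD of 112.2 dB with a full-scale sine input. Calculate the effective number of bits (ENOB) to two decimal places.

ENOB = (SINAD − 1.76) / 6.02 = (112.2 − 1.76)/6.02 = 18.346.

18.35 bits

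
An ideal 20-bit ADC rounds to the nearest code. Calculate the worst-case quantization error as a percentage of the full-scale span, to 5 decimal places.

Rounding → worst-case error = ½ LSB = V_FS/2^21, so 100/2097152 = 4.76837e-05 % of full scale.

0.00005 %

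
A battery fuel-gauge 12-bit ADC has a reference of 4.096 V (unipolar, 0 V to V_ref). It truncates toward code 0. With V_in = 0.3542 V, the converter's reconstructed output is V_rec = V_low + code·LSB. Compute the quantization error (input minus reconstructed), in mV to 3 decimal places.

One LSB is 4.096 V / 4096 = 1.000 mV.
Scaled input = 354.2000 LSBs, so code = 354.
V_rec = 0 + 354·0.001 = 0.354 V.
Error = 0.3542 − 0.354 = 0.0002 V = 0.200 mV.

0.200 mV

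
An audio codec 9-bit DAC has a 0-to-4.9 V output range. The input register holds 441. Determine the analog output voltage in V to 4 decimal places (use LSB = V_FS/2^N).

4.2205 V

LSB = 4.9 V / 2^9 = 9.570 mV.
V_out = 0 + 441 × 0.00957031 V = 4.22051 V.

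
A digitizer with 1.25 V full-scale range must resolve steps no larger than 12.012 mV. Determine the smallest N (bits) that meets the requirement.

7 bits

Number of steps required ≥ 1.25 V / 12.012 mV = 104.06.
Need 2^N ≥ 104.06; 2^6 = 64, 2^7 = 128.
Minimum N = 7.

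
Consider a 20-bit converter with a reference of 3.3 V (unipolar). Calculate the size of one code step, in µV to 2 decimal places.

3.15 µV

Full-scale span = 3.3 V.
LSB = 3.3 / 2^20 = 3.3 / 1048576 = 3.14713e-06 V = 3.15 µV.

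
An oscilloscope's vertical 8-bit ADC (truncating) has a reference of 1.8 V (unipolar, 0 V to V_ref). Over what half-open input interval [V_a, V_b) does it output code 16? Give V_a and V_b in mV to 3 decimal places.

[112.500 mV, 119.531 mV)

LSB = 1.8/2^8 = 7.031 mV.
V_a = V_low + 16·LSB = 0.1125 V; V_b = V_low + 17·LSB = 0.119531 V.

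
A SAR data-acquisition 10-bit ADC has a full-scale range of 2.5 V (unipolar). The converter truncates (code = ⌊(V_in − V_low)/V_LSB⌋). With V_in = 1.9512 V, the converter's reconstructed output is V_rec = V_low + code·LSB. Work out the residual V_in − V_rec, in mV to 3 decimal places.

0.516 mV

LSB = 2.5/2^10 = 2.441 mV.
Scaled input = 799.2115 LSBs, so code = 799.
Code 799 maps back to 0 + 799×0.00244141 V = 1.9506836 V.
Difference: 0.000516406 V → 0.516 mV.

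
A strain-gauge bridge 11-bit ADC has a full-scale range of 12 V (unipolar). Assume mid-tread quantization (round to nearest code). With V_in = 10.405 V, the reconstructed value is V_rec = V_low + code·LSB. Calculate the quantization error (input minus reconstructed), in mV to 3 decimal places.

Step size: 12 V ÷ 2^11 = 5.859 mV.
(10.405 − 0)/0.00585938 = 1775.7867; round gives code 1776.
Code 1776 maps back to 0 + 1776×0.00585938 V = 10.40625 V.
Difference: -0.00125 V → -1.250 mV.

-1.250 mV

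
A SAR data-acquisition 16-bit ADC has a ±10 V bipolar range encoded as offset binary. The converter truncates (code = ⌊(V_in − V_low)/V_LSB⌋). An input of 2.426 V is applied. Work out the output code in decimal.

code 40717

LSB = 20 V / 65536 = 305.18 µV.
Input sits at 40717.517 steps above V_low.
Floor → code 40717.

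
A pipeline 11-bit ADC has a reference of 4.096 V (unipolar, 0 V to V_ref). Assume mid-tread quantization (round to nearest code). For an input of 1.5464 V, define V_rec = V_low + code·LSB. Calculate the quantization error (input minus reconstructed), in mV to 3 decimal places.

One LSB is 4.096 V / 2048 = 2.000 mV.
(1.5464 − 0)/0.002 = 773.2000; round gives code 773.
Code 773 maps back to 0 + 773×0.002 V = 1.546 V.
V_in − V_rec = 0.0004 V = 0.400 mV.

0.400 mV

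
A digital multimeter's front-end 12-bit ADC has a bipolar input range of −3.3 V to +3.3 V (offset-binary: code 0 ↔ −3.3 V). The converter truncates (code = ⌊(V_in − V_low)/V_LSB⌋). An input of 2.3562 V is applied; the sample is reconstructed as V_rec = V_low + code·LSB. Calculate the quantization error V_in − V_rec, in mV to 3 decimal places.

0.438 mV

LSB = 6.6/2^12 = 1.611 mV.
(2.3562 − (−3.3))/0.00161133 = 3510.2720; ⌊·⌋ gives code 3510.
V_rec = (−3.3) + 3510·0.00161133 = 2.3557617 V.
Difference: 0.000438281 V → 0.438 mV.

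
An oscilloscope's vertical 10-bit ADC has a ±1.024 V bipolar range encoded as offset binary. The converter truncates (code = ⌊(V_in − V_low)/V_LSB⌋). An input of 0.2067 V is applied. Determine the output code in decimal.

Full-scale span = 2.048 V; LSB = 2.048/2^10 = 2.000 mV.
Input sits at 615.350 steps above V_low.
⌊·⌋(615.350) = 615.

code 615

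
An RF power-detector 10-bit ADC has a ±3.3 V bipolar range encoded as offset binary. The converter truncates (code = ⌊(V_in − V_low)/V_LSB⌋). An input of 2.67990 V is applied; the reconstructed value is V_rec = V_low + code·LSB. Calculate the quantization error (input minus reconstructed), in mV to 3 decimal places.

5.095 mV

Step size: 6.6 V ÷ 2^10 = 6.445 mV.
(2.67990 − (−3.3))/0.00644531 = 927.7905; ⌊·⌋ gives code 927.
Code 927 maps back to (−3.3) + 927×0.00644531 V = 2.6748047 V.
Difference: 0.00509531 V → 5.095 mV.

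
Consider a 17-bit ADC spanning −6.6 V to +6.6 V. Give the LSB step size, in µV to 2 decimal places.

Full-scale span = 13.2 V.
LSB = 13.2 / 2^17 = 13.2 / 131072 = 0.000100708 V = 100.71 µV.

100.71 µV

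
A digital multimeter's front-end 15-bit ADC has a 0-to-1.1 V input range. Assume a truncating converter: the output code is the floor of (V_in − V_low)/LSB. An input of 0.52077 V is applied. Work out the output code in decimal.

code 15513

With 32768 levels over 1.1 V, one step is 33.57 µV.
(0.52077 − 0) / 3.35693e-05 = 15513.265 LSBs.
Floor → code 15513.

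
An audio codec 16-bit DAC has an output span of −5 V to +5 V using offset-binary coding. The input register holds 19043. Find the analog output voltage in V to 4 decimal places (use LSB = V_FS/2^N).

LSB = 10 V / 2^16 = 152.59 µV.
V_out = (−5) + 19043 × 0.000152588 V = -2.09427 V.

-2.0943 V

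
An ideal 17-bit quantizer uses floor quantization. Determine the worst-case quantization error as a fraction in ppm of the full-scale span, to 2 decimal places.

Truncating → worst-case error = 1 LSB = V_FS/2^17, so 1e+06/131072 = 7.62939 ppm of full scale.

7.63 ppm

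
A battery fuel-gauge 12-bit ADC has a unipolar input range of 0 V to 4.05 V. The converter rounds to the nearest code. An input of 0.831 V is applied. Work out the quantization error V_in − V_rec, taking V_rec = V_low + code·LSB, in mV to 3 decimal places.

One LSB is 4.05 V / 4096 = 0.989 mV.
(0.831 − 0)/0.00098877 = 840.4385; round gives code 840.
V_rec = 0 + 840·0.00098877 = 0.83056641 V.
V_in − V_rec = 0.000433594 V = 0.434 mV.

0.434 mV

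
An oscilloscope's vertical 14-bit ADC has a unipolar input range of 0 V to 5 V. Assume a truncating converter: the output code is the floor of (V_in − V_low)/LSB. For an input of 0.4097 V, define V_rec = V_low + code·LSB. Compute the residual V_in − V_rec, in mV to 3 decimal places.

One LSB is 5 V / 16384 = 305.18 µV.
Scaled input = 1342.5050 LSBs, so code = 1342.
Code 1342 maps back to 0 + 1342×0.000305176 V = 0.4095459 V.
V_in − V_rec = 0.000154102 V = 0.154 mV.

0.154 mV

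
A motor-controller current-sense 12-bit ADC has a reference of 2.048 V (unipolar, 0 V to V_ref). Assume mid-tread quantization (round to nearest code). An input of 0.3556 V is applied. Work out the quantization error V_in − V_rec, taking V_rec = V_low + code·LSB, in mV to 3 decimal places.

One LSB is 2.048 V / 4096 = 0.500 mV.
(V_in − V_low)/LSB = (0.3556 − 0)/0.0005 = 711.2000 → code 711 (round).
Code 711 maps back to 0 + 711×0.0005 V = 0.3555 V.
V_in − V_rec = 0.0001 V = 0.100 mV.

0.100 mV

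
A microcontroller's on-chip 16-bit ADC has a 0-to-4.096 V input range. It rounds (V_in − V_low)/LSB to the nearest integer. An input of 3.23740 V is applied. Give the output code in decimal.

With 65536 levels over 4.096 V, one step is 62.50 µV.
(V_in − V_low)/LSB = (3.23740 − 0) / 6.25e-05 = 51798.400.
round(51798.400) = 51798.

code 51798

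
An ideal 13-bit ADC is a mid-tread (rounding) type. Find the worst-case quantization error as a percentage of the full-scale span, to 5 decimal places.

0.00610 %

Rounding → worst-case error = ½ LSB = V_FS/2^14, so 100/16384 = 0.00610352 % of full scale.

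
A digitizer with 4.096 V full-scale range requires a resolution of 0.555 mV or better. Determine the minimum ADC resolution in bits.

Number of steps required ≥ 4.096 V / 0.555 mV = 7380.18.
Need 2^N ≥ 7380.18; 2^12 = 4096, 2^13 = 8192.
Minimum N = 13.

13 bits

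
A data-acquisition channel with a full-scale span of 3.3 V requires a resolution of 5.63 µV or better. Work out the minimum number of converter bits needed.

Number of steps required ≥ 3.3 V / 5.63 µV = 586145.65.
Need 2^N ≥ 586145.65; 2^19 = 524288, 2^20 = 1048576.
Minimum N = 20.

20 bits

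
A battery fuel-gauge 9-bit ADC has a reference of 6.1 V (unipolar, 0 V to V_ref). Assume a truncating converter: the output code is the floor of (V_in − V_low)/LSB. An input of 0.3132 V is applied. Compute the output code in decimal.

code 26

Full-scale span = 6.1 V; LSB = 6.1/2^9 = 11.914 mV.
(V_in − V_low)/LSB = (0.3132 − 0) / 0.0119141 = 26.288.
So the output code is 26.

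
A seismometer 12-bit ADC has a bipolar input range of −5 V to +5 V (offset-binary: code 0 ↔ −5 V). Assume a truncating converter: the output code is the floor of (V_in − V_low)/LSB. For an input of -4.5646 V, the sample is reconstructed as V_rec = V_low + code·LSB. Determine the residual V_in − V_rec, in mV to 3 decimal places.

One LSB is 10 V / 4096 = 2.441 mV.
(-4.5646 − (−5))/0.00244141 = 178.3398; ⌊·⌋ gives code 178.
V_rec = (−5) + 178·0.00244141 = -4.5654297 V.
Difference: 0.000829688 V → 0.830 mV.

0.830 mV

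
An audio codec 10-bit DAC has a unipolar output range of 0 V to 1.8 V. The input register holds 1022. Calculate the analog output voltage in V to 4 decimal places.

1.7965 V

LSB = 1.8 V / 2^10 = 1.758 mV.
V_out = 0 + 1022 × 0.00175781 V = 1.79648 V.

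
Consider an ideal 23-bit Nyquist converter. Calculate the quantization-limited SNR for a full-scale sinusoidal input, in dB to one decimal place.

SNR ≈ 6.02·N + 1.76 dB = 6.02·23 + 1.76 = 140.22 dB.

140.2 dB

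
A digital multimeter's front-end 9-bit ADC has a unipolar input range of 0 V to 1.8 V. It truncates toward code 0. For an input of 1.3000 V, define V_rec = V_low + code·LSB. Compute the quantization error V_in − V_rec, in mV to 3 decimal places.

2.734 mV

LSB = 1.8/2^9 = 3.516 mV.
(1.3000 − 0)/0.00351563 = 369.7778; ⌊·⌋ gives code 369.
V_rec = 0 + 369·0.00351563 = 1.2972656 V.
V_in − V_rec = 0.00273437 V = 2.734 mV.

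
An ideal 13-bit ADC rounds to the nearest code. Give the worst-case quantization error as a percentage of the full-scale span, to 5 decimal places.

Rounding → worst-case error = ½ LSB = V_FS/2^14, so 100/16384 = 0.00610352 % of full scale.

0.00610 %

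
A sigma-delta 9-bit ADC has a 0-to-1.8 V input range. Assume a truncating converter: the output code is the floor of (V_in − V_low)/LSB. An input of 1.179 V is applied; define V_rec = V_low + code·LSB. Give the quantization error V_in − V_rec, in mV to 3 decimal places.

Step size: 1.8 V ÷ 2^9 = 3.516 mV.
(V_in − V_low)/LSB = (1.179 − 0)/0.00351563 = 335.3600 → code 335 (floor).
V_rec = 0 + 335·0.00351563 = 1.1777344 V.
Difference: 0.00126563 V → 1.266 mV.

1.266 mV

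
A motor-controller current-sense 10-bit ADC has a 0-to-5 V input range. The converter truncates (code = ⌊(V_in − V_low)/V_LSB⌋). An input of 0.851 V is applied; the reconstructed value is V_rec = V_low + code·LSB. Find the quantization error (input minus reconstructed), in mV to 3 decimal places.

LSB = 5/2^10 = 4.883 mV.
(0.851 − 0)/0.00488281 = 174.2848; ⌊·⌋ gives code 174.
Code 174 maps back to 0 + 174×0.00488281 V = 0.84960938 V.
Error = 0.851 − 0.84960938 = 0.00139062 V = 1.391 mV.

1.391 mV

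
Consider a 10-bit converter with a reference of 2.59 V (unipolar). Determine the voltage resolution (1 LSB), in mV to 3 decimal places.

Full-scale span = 2.59 V.
LSB = 2.59 / 2^10 = 2.59 / 1024 = 0.0025293 V = 2.529 mV.

2.529 mV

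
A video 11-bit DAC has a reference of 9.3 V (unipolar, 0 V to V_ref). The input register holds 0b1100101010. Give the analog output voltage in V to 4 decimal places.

LSB = 9.3 V / 2^11 = 4.541 mV.
Code 0b1100101010 = 810 decimal.
V_out = 0 + 810 × 0.00454102 V = 3.67822 V.

3.6782 V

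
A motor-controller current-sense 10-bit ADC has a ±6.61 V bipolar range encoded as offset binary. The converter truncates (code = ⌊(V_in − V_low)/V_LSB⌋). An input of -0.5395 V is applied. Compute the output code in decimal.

With 1024 levels over 13.22 V, one step is 12.910 mV.
Input sits at 470.211 steps above V_low.
So the output code is 470.

code 470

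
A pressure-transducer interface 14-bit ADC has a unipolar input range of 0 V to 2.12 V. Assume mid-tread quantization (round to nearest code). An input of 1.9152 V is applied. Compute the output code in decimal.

Full-scale span = 2.12 V; LSB = 2.12/2^14 = 129.39 µV.
Input sits at 14801.244 steps above V_low.
Round → code 14801.

code 14801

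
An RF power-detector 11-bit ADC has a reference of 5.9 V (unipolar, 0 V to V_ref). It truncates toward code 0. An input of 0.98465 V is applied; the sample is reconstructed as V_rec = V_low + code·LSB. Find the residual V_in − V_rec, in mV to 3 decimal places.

Step size: 5.9 V ÷ 2^11 = 2.881 mV.
(V_in − V_low)/LSB = (0.98465 − 0)/0.00288086 = 341.7904 → code 341 (floor).
Reconstructed: 0.98237305 V.
Difference: 0.00227695 V → 2.277 mV.

2.277 mV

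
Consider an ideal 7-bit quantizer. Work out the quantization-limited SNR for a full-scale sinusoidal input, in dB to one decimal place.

43.9 dB

SNR ≈ 6.02·N + 1.76 dB = 6.02·7 + 1.76 = 43.90 dB.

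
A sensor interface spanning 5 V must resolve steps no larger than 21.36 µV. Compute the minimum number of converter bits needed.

Number of steps required ≥ 5 V / 21.36 µV = 234082.40.
Need 2^N ≥ 234082.40; 2^17 = 131072, 2^18 = 262144.
Minimum N = 18.

18 bits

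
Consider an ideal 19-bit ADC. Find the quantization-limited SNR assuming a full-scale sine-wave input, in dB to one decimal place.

SNR ≈ 6.02·N + 1.76 dB = 6.02·19 + 1.76 = 116.14 dB.

116.1 dB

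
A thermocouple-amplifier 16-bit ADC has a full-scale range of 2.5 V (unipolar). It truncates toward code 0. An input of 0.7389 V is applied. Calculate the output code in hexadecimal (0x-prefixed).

code 0x4BA9 (decimal 19369)

Full-scale span = 2.5 V; LSB = 2.5/2^16 = 38.15 µV.
(V_in − V_low)/LSB = (0.7389 − 0) / 3.8147e-05 = 19369.820.
Floor → code 19369.
In hexadecimal (0x-prefixed): 0x4BA9.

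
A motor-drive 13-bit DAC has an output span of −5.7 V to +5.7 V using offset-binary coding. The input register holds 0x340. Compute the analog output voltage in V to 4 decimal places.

LSB = 11.4 V / 2^13 = 1.392 mV.
Code 0x340 = 832 decimal.
V_out = (−5.7) + 832 × 0.0013916 V = -4.54219 V.

-4.5422 V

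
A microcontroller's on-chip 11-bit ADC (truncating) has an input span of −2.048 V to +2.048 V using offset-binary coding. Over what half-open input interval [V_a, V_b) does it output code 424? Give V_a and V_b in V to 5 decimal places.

LSB = 4.096/2^11 = 2.000 mV.
V_a = V_low + 424·LSB = -1.2 V; V_b = V_low + 425·LSB = -1.198 V.

[-1.20000 V, -1.19800 V)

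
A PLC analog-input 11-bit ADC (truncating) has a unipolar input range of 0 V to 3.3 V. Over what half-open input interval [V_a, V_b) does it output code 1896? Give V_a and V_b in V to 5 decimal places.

LSB = 3.3/2^11 = 1.611 mV.
V_a = V_low + 1896·LSB = 3.05508 V; V_b = V_low + 1897·LSB = 3.05669 V.

[3.05508 V, 3.05669 V)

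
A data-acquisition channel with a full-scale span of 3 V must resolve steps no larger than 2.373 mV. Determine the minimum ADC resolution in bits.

Number of steps required ≥ 3 V / 2.373 mV = 1264.22.
Need 2^N ≥ 1264.22; 2^10 = 1024, 2^11 = 2048.
Minimum N = 11.

11 bits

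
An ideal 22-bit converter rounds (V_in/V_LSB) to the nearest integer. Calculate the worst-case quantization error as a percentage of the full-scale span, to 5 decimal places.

Rounding → worst-case error = ½ LSB = V_FS/2^23, so 100/8388608 = 1.19209e-05 % of full scale.

0.00001 %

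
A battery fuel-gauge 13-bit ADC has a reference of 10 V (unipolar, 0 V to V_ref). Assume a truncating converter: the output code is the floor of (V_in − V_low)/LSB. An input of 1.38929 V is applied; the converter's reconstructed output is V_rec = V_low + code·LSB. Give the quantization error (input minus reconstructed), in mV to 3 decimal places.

Step size: 10 V ÷ 2^13 = 1.221 mV.
Scaled input = 1138.1064 LSBs, so code = 1138.
Code 1138 maps back to 0 + 1138×0.0012207 V = 1.3891602 V.
Difference: 0.000129844 V → 0.130 mV.

0.130 mV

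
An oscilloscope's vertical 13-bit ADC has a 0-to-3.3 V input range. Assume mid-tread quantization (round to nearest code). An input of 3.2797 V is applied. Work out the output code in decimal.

Full-scale span = 3.3 V; LSB = 3.3/2^13 = 402.83 µV.
Input sits at 8141.607 steps above V_low.
Round → code 8142.

code 8142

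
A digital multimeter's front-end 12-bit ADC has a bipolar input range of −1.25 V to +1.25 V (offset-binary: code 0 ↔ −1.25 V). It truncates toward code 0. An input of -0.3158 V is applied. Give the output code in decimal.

code 1530

With 4096 levels over 2.5 V, one step is 0.610 mV.
Input sits at 1530.593 steps above V_low.
Floor → code 1530.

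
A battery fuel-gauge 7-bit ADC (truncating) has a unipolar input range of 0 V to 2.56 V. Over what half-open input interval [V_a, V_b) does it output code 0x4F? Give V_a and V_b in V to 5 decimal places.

[1.58000 V, 1.60000 V)

LSB = 2.56/2^7 = 20.000 mV.
Code 0x4F = 79 decimal.
V_a = V_low + 79·LSB = 1.58 V; V_b = V_low + 80·LSB = 1.6 V.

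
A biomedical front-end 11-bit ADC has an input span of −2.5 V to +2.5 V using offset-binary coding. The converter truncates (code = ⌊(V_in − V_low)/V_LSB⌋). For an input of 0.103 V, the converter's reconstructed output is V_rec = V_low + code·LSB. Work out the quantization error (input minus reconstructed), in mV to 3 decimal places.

0.461 mV

One LSB is 5 V / 2048 = 2.441 mV.
(0.103 − (−2.5))/0.00244141 = 1066.1888; ⌊·⌋ gives code 1066.
Reconstructed: 0.10253906 V.
Difference: 0.000460937 V → 0.461 mV.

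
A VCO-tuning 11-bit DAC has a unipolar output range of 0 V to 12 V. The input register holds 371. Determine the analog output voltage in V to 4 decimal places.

2.1738 V

LSB = 12 V / 2^11 = 5.859 mV.
V_out = 0 + 371 × 0.00585938 V = 2.17383 V.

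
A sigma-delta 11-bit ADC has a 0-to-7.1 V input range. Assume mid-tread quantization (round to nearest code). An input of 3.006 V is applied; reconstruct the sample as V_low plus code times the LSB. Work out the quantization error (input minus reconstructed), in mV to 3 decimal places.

One LSB is 7.1 V / 2048 = 3.467 mV.
(3.006 − 0)/0.0034668 = 867.0828; round gives code 867.
V_rec = 0 + 867·0.0034668 = 3.0057129 V.
V_in − V_rec = 0.000287109 V = 0.287 mV.

0.287 mV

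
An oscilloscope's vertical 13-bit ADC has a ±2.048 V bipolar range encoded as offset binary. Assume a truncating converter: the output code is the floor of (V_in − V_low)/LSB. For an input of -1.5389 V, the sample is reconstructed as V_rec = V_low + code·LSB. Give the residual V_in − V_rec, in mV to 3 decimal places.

One LSB is 4.096 V / 8192 = 0.500 mV.
Scaled input = 1018.2000 LSBs, so code = 1018.
Reconstructed: -1.539 V.
Difference: 0.0001 V → 0.100 mV.

0.100 mV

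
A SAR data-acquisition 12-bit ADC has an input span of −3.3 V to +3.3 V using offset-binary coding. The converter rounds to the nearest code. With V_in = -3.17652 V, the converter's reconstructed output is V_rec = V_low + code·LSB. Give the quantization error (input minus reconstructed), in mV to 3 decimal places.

-0.592 mV

LSB = 6.6/2^12 = 1.611 mV.
Scaled input = 76.6324 LSBs, so code = 77.
Reconstructed: -3.1759277 V.
Difference: -0.000592266 V → -0.592 mV.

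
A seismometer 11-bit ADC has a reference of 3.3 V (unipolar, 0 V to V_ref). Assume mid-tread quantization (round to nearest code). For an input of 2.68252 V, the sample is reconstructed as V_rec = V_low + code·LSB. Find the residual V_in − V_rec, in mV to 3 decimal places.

-0.341 mV

One LSB is 3.3 V / 2048 = 1.611 mV.
(V_in − V_low)/LSB = (2.68252 − 0)/0.00161133 = 1664.7882 → code 1665 (round).
Reconstructed: 2.6828613 V.
Error = 2.68252 − 2.6828613 = -0.000341328 V = -0.341 mV.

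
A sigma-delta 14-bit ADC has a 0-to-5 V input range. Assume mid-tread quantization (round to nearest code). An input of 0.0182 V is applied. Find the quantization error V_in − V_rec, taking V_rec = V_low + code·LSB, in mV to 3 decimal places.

-0.111 mV

LSB = 5/2^14 = 305.18 µV.
Scaled input = 59.6378 LSBs, so code = 60.
Code 60 maps back to 0 + 60×0.000305176 V = 0.018310547 V.
Error = 0.0182 − 0.018310547 = -0.000110547 V = -0.111 mV.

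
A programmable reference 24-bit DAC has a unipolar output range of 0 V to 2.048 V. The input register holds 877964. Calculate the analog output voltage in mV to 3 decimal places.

107.173 mV

LSB = 2.048 V / 2^24 = 0.12 µV.
V_out = 0 + 877964 × 1.2207e-07 V = 0.107173 V.
= 107.173 mV.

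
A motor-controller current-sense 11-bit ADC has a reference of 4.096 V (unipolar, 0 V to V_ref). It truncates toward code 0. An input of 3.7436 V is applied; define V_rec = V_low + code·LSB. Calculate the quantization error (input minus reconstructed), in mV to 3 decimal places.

One LSB is 4.096 V / 2048 = 2.000 mV.
Scaled input = 1871.8000 LSBs, so code = 1871.
Code 1871 maps back to 0 + 1871×0.002 V = 3.742 V.
Difference: 0.0016 V → 1.600 mV.

1.600 mV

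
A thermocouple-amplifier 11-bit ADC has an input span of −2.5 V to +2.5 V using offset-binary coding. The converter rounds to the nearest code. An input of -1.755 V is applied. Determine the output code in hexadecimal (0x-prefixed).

code 0x131 (decimal 305)

With 2048 levels over 5 V, one step is 2.441 mV.
(V_in − V_low)/LSB = (-1.755 − (−2.5)) / 0.00244141 = 305.152.
round(305.152) = 305.
In hexadecimal (0x-prefixed): 0x131.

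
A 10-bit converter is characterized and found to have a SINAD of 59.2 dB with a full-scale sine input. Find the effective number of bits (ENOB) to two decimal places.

ENOB = (SINAD − 1.76) / 6.02 = (59.2 − 1.76)/6.02 = 9.542.

9.54 bits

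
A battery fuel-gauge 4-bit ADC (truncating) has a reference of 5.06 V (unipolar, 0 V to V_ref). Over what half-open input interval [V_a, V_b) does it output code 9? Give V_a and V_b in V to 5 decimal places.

LSB = 5.06/2^4 = 316.250 mV.
V_a = V_low + 9·LSB = 2.84625 V; V_b = V_low + 10·LSB = 3.1625 V.

[2.84625 V, 3.16250 V)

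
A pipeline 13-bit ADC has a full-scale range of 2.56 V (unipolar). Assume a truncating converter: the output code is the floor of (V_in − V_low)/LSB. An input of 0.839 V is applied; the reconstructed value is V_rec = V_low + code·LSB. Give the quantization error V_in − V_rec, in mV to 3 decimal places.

0.250 mV

LSB = 2.56/2^13 = 312.50 µV.
Scaled input = 2684.8000 LSBs, so code = 2684.
Reconstructed: 0.83875 V.
Difference: 0.00025 V → 0.250 mV.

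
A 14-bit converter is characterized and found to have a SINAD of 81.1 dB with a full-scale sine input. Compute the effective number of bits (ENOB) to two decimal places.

13.18 bits

ENOB = (SINAD − 1.76) / 6.02 = (81.1 − 1.76)/6.02 = 13.179.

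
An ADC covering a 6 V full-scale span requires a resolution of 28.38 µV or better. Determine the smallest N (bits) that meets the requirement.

Number of steps required ≥ 6 V / 28.38 µV = 211416.49.
Need 2^N ≥ 211416.49; 2^17 = 131072, 2^18 = 262144.
Minimum N = 18.

18 bits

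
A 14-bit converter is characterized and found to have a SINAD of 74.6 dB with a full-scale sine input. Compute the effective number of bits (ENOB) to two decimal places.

12.10 bits

ENOB = (SINAD − 1.76) / 6.02 = (74.6 − 1.76)/6.02 = 12.100.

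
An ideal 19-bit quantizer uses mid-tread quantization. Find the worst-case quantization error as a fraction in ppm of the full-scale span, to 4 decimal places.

Rounding → worst-case error = ½ LSB = V_FS/2^20, so 1e+06/1048576 = 0.953674 ppm of full scale.

0.9537 ppm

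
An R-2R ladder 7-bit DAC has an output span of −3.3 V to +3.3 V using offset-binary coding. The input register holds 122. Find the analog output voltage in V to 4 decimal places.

2.9906 V

LSB = 6.6 V / 2^7 = 51.562 mV.
V_out = (−3.3) + 122 × 0.0515625 V = 2.99063 V.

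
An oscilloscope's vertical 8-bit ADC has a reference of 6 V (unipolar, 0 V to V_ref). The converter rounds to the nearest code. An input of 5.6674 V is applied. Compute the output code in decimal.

Full-scale span = 6 V; LSB = 6/2^8 = 23.438 mV.
(5.6674 − 0) / 0.0234375 = 241.809 LSBs.
round(241.809) = 242.

code 242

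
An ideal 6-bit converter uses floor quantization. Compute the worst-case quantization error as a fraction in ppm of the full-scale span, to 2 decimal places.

15625.00 ppm

Truncating → worst-case error = 1 LSB = V_FS/2^6, so 1e+06/64 = 15625 ppm of full scale.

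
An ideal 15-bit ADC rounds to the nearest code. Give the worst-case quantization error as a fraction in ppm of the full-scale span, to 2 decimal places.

15.26 ppm

Rounding → worst-case error = ½ LSB = V_FS/2^16, so 1e+06/65536 = 15.2588 ppm of full scale.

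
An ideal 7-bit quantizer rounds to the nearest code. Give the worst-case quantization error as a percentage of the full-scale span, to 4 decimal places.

Rounding → worst-case error = ½ LSB = V_FS/2^8, so 100/256 = 0.390625 % of full scale.

0.3906 %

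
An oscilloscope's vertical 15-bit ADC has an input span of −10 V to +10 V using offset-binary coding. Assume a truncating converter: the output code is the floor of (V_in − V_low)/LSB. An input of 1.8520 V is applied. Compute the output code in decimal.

code 19418

LSB = 20 V / 32768 = 0.610 mV.
(V_in − V_low)/LSB = (1.8520 − (−10)) / 0.000610352 = 19418.317.
⌊·⌋(19418.317) = 19418.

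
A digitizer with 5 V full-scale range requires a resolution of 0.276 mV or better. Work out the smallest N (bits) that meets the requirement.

15 bits

Number of steps required ≥ 5 V / 0.276 mV = 18115.94.
Need 2^N ≥ 18115.94; 2^14 = 16384, 2^15 = 32768.
Minimum N = 15.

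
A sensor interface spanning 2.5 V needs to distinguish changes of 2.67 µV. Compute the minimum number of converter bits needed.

Number of steps required ≥ 2.5 V / 2.67 µV = 936329.59.
Need 2^N ≥ 936329.59; 2^19 = 524288, 2^20 = 1048576.
Minimum N = 20.

20 bits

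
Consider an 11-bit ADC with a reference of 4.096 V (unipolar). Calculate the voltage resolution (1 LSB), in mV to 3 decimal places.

2.000 mV

Full-scale span = 4.096 V.
LSB = 4.096 / 2^11 = 4.096 / 2048 = 0.002 V = 2.000 mV.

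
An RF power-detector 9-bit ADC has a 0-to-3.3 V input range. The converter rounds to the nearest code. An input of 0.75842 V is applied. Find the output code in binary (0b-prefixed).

code 0b1110110 (decimal 118)

Full-scale span = 3.3 V; LSB = 3.3/2^9 = 6.445 mV.
(V_in − V_low)/LSB = (0.75842 − 0) / 0.00644531 = 117.670.
Round → code 118.
In binary (0b-prefixed): 0b1110110.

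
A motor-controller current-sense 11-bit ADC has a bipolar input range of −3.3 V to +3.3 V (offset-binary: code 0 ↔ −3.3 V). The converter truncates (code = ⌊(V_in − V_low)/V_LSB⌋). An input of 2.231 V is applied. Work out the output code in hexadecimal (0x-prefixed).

code 0x6B4 (decimal 1716)

With 2048 levels over 6.6 V, one step is 3.223 mV.
(V_in − V_low)/LSB = (2.231 − (−3.3)) / 0.00322266 = 1716.286.
Floor → code 1716.
In hexadecimal (0x-prefixed): 0x6B4.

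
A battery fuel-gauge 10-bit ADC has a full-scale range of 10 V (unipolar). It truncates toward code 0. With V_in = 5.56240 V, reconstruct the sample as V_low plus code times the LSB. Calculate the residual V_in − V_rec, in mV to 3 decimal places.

5.759 mV

One LSB is 10 V / 1024 = 9.766 mV.
(V_in − V_low)/LSB = (5.56240 − 0)/0.00976562 = 569.5898 → code 569 (floor).
Reconstructed: 5.5566406 V.
V_in − V_rec = 0.00575937 V = 5.759 mV.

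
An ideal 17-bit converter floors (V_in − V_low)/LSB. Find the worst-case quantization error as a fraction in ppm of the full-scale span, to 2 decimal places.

Truncating → worst-case error = 1 LSB = V_FS/2^17, so 1e+06/131072 = 7.62939 ppm of full scale.

7.63 ppm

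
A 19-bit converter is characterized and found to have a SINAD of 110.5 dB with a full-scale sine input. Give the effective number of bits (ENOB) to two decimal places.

18.06 bits

ENOB = (SINAD − 1.76) / 6.02 = (110.5 − 1.76)/6.02 = 18.063.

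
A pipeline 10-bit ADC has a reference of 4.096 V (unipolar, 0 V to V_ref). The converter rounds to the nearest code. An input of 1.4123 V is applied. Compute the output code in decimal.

code 353

With 1024 levels over 4.096 V, one step is 4.000 mV.
(V_in − V_low)/LSB = (1.4123 − 0) / 0.004 = 353.075.
So the output code is 353.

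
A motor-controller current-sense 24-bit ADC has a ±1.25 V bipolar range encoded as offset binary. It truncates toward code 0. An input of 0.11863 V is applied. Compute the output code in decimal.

code 9184720

With 16777216 levels over 2.5 V, one step is 0.15 µV.
Input sits at 9184720.454 steps above V_low.
So the output code is 9184720.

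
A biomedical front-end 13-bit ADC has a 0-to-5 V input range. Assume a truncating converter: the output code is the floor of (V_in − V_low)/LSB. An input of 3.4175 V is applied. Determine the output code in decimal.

code 5599

Full-scale span = 5 V; LSB = 5/2^13 = 0.610 mV.
(3.4175 − 0) / 0.000610352 = 5599.232 LSBs.
So the output code is 5599.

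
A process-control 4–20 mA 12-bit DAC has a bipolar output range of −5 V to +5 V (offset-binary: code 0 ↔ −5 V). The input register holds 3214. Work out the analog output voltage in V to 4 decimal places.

2.8467 V

LSB = 10 V / 2^12 = 2.441 mV.
V_out = (−5) + 3214 × 0.00244141 V = 2.84668 V.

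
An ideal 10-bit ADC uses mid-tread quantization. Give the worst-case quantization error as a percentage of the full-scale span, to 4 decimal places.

Rounding → worst-case error = ½ LSB = V_FS/2^11, so 100/2048 = 0.0488281 % of full scale.

0.0488 %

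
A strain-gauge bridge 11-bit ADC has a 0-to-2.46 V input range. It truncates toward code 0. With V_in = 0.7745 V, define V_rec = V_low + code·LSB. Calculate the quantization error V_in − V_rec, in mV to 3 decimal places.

0.945 mV

One LSB is 2.46 V / 2048 = 1.201 mV.
(V_in − V_low)/LSB = (0.7745 − 0)/0.00120117 = 644.7870 → code 644 (floor).
Reconstructed: 0.77355469 V.
Difference: 0.000945312 V → 0.945 mV.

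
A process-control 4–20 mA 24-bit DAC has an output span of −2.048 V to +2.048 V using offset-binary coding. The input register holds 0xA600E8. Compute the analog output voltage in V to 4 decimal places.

0.6081 V

LSB = 4.096 V / 2^24 = 0.24 µV.
Code 0xA600E8 = 10879208 decimal.
V_out = (−2.048) + 10879208 × 2.44141e-07 V = 0.608057 V.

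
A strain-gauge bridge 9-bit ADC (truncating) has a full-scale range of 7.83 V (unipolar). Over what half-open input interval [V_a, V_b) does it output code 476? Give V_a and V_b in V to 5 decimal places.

[7.27945 V, 7.29475 V)

LSB = 7.83/2^9 = 15.293 mV.
V_a = V_low + 476·LSB = 7.27945 V; V_b = V_low + 477·LSB = 7.29475 V.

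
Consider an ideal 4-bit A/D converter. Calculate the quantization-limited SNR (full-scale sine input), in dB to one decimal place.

25.8 dB

SNR ≈ 6.02·N + 1.76 dB = 6.02·4 + 1.76 = 25.84 dB.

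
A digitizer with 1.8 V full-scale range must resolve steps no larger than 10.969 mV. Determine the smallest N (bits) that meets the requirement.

Number of steps required ≥ 1.8 V / 10.969 mV = 164.10.
Need 2^N ≥ 164.10; 2^7 = 128, 2^8 = 256.
Minimum N = 8.

8 bits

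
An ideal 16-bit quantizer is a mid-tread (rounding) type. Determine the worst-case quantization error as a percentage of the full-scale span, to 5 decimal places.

0.00076 %

Rounding → worst-case error = ½ LSB = V_FS/2^17, so 100/131072 = 0.000762939 % of full scale.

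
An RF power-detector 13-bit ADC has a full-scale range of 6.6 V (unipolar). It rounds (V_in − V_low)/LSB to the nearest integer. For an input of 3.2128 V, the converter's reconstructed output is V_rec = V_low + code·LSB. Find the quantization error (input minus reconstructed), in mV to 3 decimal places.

-0.188 mV

Step size: 6.6 V ÷ 2^13 = 0.806 mV.
Scaled input = 3987.7663 LSBs, so code = 3988.
Reconstructed: 3.2129883 V.
Error = 3.2128 − 3.2129883 = -0.000188281 V = -0.188 mV.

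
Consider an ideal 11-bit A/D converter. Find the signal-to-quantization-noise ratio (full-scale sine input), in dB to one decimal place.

68.0 dB

SNR ≈ 6.02·N + 1.76 dB = 6.02·11 + 1.76 = 67.98 dB.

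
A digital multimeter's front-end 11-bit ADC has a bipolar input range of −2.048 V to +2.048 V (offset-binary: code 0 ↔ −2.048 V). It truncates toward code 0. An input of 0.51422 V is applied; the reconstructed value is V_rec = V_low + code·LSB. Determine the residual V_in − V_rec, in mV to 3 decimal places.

0.220 mV

LSB = 4.096/2^11 = 2.000 mV.
(0.51422 − (−2.048))/0.002 = 1281.1100; ⌊·⌋ gives code 1281.
Code 1281 maps back to (−2.048) + 1281×0.002 V = 0.514 V.
Error = 0.51422 − 0.514 = 0.00022 V = 0.220 mV.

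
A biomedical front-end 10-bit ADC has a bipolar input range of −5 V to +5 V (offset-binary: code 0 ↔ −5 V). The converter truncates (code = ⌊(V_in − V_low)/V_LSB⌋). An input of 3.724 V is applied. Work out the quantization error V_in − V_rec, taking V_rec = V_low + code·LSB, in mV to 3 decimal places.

3.297 mV

LSB = 10/2^10 = 9.766 mV.
(V_in − V_low)/LSB = (3.724 − (−5))/0.00976562 = 893.3376 → code 893 (floor).
Reconstructed: 3.7207031 V.
Error = 3.724 − 3.7207031 = 0.00329687 V = 3.297 mV.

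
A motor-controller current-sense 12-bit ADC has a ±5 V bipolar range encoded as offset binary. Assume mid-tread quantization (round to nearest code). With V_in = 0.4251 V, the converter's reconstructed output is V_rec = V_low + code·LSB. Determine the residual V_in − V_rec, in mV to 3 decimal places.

One LSB is 10 V / 4096 = 2.441 mV.
Scaled input = 2222.1210 LSBs, so code = 2222.
V_rec = (−5) + 2222·0.00244141 = 0.42480469 V.
Difference: 0.000295313 V → 0.295 mV.

0.295 mV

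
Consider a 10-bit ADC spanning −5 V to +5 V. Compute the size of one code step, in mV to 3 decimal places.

Full-scale span = 10 V.
LSB = 10 / 2^10 = 10 / 1024 = 0.00976562 V = 9.766 mV.

9.766 mV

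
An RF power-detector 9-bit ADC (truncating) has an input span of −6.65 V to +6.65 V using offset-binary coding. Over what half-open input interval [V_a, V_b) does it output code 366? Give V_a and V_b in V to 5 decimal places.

LSB = 13.3/2^9 = 25.977 mV.
V_a = V_low + 366·LSB = 2.85742 V; V_b = V_low + 367·LSB = 2.8834 V.

[2.85742 V, 2.88340 V)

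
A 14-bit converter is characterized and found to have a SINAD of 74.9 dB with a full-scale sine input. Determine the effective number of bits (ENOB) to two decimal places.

12.15 bits

ENOB = (SINAD − 1.76) / 6.02 = (74.9 − 1.76)/6.02 = 12.150.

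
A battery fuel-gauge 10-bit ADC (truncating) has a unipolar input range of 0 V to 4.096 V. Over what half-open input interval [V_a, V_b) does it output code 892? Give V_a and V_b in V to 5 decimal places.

[3.56800 V, 3.57200 V)

LSB = 4.096/2^10 = 4.000 mV.
V_a = V_low + 892·LSB = 3.568 V; V_b = V_low + 893·LSB = 3.572 V.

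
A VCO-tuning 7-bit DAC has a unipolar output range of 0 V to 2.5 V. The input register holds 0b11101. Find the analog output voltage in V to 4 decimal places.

0.5664 V

LSB = 2.5 V / 2^7 = 19.531 mV.
Code 0b11101 = 29 decimal.
V_out = 0 + 29 × 0.0195312 V = 0.566406 V.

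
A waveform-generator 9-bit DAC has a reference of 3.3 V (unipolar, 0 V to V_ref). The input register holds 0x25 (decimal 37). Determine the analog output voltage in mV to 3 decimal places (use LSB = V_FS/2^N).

LSB = 3.3 V / 2^9 = 6.445 mV.
Code 0x25 = 37 decimal.
V_out = 0 + 37 × 0.00644531 V = 0.238477 V.
= 238.477 mV.

238.477 mV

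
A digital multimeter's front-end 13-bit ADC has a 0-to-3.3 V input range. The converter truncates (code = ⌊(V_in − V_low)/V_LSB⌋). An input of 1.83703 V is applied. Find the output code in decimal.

Full-scale span = 3.3 V; LSB = 3.3/2^13 = 402.83 µV.
Input sits at 4560.288 steps above V_low.
So the output code is 4560.

code 4560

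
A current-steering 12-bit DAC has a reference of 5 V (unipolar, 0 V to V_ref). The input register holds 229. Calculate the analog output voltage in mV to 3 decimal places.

LSB = 5 V / 2^12 = 1.221 mV.
V_out = 0 + 229 × 0.0012207 V = 0.279541 V.
= 279.541 mV.

279.541 mV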